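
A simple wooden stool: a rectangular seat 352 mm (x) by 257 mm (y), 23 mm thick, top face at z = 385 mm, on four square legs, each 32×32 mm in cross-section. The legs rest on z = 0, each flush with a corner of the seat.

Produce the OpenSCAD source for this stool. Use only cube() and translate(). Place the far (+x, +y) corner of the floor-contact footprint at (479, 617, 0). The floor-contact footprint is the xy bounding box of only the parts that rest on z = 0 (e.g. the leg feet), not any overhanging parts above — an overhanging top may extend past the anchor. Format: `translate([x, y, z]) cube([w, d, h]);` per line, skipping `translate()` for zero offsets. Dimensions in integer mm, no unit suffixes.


// leg_h = 385 - 23 = 362
translate([127, 360, 362]) cube([352, 257, 23]);
translate([127, 360, 0]) cube([32, 32, 362]);
translate([447, 360, 0]) cube([32, 32, 362]);
translate([127, 585, 0]) cube([32, 32, 362]);
translate([447, 585, 0]) cube([32, 32, 362]);


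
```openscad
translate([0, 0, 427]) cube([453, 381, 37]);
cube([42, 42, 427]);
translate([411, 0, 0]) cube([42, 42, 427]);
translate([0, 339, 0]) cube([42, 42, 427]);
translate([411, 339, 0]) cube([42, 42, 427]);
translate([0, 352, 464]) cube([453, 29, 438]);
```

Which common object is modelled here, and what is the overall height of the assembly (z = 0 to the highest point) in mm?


A chair. The overall height is 902 mm.

A slab on four corner posts with a tall panel at the back — a chair. The seat slab sits at z = 427 with thickness 37, and the 438 mm backrest starts at the seat top, so the overall height is 427 + 37 + 438 = 902 mm.


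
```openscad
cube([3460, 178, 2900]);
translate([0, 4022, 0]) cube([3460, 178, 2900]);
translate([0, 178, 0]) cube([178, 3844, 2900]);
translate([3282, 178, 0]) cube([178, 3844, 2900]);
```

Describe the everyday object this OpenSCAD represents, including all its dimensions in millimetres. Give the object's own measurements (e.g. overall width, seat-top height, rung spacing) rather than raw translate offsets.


The wall frame of a small rectangular building: four walls, each 2900 mm tall and 178 mm thick, enclosing a footprint 3460 mm (x) by 4200 mm (y) outside-to-outside, with no floor or roof. The front and back walls (the −y and +y sides) span the full width; the two side walls fit between them.


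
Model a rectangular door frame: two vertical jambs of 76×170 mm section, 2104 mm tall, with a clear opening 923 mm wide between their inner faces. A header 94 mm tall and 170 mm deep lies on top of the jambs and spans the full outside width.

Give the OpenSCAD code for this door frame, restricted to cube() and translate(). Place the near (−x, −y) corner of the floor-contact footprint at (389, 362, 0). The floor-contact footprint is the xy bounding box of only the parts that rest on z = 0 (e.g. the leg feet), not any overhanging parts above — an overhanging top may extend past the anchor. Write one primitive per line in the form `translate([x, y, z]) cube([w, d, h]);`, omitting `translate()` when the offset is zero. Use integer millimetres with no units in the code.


translate([389, 362, 0]) cube([76, 170, 2104]);
translate([1388, 362, 0]) cube([76, 170, 2104]);
translate([389, 362, 2104]) cube([1075, 170, 94]);


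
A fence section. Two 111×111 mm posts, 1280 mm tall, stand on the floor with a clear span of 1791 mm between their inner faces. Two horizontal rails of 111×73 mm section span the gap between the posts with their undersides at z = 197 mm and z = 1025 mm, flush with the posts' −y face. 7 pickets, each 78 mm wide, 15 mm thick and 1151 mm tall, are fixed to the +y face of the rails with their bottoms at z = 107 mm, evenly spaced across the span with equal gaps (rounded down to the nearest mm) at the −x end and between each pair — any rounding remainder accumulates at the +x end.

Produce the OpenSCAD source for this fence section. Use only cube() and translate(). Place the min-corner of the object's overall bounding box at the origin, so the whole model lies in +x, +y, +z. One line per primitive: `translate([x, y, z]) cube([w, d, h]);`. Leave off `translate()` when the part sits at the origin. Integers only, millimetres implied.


cube([111, 111, 1280]);
translate([1902, 0, 0]) cube([111, 111, 1280]);
translate([111, 0, 197]) cube([1791, 111, 73]);
translate([111, 0, 1025]) cube([1791, 111, 73]);
translate([266, 111, 107]) cube([78, 15, 1151]);
translate([499, 111, 107]) cube([78, 15, 1151]);
translate([732, 111, 107]) cube([78, 15, 1151]);
translate([965, 111, 107]) cube([78, 15, 1151]);
translate([1198, 111, 107]) cube([78, 15, 1151]);
translate([1431, 111, 107]) cube([78, 15, 1151]);
translate([1664, 111, 107]) cube([78, 15, 1151]);


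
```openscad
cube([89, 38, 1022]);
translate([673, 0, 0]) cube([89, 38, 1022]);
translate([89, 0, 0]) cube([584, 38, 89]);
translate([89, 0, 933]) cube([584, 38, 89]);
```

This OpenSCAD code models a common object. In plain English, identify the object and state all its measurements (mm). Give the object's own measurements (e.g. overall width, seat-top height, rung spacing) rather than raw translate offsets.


A rectangular picture frame lying in the x–z plane (depth along y). The opening is 584 mm wide (x) by 844 mm tall (z), surrounded by a border 89 mm wide on all four sides. The frame is 38 mm deep and is made of two full-height vertical stiles with two horizontal rails fitted between them.


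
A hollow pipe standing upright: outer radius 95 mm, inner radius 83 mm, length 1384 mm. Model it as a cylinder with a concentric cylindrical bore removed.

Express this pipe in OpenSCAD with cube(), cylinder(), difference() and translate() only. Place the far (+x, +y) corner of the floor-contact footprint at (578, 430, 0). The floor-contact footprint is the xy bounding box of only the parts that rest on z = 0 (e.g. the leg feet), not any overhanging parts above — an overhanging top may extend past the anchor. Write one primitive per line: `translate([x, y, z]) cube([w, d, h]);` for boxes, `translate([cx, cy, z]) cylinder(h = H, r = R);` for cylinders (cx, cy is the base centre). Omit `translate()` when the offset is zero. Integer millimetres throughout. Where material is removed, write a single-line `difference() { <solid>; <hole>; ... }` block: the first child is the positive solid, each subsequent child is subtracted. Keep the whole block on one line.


difference() { translate([483, 335, 0]) cylinder(h = 1384, r = 95); translate([483, 335, 0]) cylinder(h = 1384, r = 83); }


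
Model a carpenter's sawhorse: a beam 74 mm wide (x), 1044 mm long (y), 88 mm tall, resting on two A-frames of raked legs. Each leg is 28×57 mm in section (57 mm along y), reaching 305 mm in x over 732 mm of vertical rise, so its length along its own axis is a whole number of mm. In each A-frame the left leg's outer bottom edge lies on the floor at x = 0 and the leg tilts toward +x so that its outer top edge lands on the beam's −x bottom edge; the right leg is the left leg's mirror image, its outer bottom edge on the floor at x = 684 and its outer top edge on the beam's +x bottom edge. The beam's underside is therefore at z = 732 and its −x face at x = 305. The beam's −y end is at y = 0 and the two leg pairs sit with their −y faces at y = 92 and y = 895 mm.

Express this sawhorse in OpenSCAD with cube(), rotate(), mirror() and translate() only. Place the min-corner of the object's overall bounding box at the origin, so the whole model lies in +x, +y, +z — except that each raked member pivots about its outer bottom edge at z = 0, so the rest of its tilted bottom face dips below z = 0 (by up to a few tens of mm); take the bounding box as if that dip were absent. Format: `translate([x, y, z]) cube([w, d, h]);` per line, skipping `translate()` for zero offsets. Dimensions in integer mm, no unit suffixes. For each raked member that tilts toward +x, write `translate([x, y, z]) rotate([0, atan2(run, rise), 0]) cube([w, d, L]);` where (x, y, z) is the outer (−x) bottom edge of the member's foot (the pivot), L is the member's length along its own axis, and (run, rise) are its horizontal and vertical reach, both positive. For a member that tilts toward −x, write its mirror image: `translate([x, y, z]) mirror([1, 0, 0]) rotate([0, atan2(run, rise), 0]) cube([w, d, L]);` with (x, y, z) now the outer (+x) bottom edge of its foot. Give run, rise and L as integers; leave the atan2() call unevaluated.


// leg length = √(305² + 732²) = 793
// right-leg outer foot x = 2·305 + 74 = 684
// beam min-corner = (305, 0, 732)
translate([305, 0, 732]) cube([74, 1044, 88]);
translate([0, 92, 0]) rotate([0, atan2(305, 732), 0]) cube([28, 57, 793]);
translate([684, 92, 0]) mirror([1, 0, 0]) rotate([0, atan2(305, 732), 0]) cube([28, 57, 793]);
translate([0, 895, 0]) rotate([0, atan2(305, 732), 0]) cube([28, 57, 793]);
translate([684, 895, 0]) mirror([1, 0, 0]) rotate([0, atan2(305, 732), 0]) cube([28, 57, 793]);


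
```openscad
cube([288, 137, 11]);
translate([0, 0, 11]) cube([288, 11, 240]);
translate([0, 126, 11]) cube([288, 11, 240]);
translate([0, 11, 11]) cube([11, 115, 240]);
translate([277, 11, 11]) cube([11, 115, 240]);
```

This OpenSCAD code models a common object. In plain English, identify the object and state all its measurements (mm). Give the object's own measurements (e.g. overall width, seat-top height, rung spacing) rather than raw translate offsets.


An open-topped rectangular box: outside dimensions 288×137×251 mm, with a uniform wall and base thickness of 11 mm. The base is a full 288×137 slab on the floor; four walls sit on top of the base. The front and back walls (the −y and +y sides) span the full width; the two side walls fit between them.


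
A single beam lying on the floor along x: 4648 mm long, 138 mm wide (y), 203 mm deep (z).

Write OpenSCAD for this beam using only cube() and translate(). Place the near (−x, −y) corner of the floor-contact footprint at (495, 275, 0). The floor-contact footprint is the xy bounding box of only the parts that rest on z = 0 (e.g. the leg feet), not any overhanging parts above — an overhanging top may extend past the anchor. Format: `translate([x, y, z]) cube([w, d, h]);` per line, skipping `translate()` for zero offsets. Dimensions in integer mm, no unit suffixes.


translate([495, 275, 0]) cube([4648, 138, 203]);


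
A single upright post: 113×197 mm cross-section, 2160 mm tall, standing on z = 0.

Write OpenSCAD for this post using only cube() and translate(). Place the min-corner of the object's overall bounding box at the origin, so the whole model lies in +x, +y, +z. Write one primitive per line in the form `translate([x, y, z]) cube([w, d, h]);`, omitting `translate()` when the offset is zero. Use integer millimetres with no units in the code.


cube([113, 197, 2160]);


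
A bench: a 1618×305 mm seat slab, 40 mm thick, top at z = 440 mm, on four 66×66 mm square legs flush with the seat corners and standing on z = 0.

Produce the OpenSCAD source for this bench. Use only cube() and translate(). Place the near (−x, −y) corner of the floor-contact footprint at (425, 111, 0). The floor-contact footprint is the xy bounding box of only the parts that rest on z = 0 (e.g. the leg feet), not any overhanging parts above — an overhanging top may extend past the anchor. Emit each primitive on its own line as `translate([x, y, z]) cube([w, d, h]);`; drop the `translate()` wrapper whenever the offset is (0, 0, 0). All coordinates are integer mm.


translate([425, 111, 400]) cube([1618, 305, 40]);
translate([425, 111, 0]) cube([66, 66, 400]);
translate([425, 350, 0]) cube([66, 66, 400]);
translate([1977, 111, 0]) cube([66, 66, 400]);
translate([1977, 350, 0]) cube([66, 66, 400]);


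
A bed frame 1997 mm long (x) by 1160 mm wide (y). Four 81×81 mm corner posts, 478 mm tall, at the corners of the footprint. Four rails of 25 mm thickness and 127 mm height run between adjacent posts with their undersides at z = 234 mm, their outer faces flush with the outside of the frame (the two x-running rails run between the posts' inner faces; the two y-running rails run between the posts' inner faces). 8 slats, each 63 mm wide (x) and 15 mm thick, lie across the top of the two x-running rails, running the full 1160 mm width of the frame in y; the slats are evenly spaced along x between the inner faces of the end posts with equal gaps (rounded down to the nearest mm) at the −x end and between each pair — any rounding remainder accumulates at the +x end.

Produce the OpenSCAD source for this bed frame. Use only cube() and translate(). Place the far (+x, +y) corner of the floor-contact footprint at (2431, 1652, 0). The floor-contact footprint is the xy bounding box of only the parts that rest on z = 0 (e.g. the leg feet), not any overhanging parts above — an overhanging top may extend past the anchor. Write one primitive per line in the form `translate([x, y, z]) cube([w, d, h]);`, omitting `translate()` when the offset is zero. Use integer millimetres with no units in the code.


translate([434, 492, 0]) cube([81, 81, 478]);
translate([434, 1571, 0]) cube([81, 81, 478]);
translate([2350, 492, 0]) cube([81, 81, 478]);
translate([2350, 1571, 0]) cube([81, 81, 478]);
translate([515, 492, 234]) cube([1835, 25, 127]);
translate([515, 1627, 234]) cube([1835, 25, 127]);
translate([434, 573, 234]) cube([25, 998, 127]);
translate([2406, 573, 234]) cube([25, 998, 127]);
translate([662, 492, 361]) cube([63, 1160, 15]);
translate([872, 492, 361]) cube([63, 1160, 15]);
translate([1082, 492, 361]) cube([63, 1160, 15]);
translate([1292, 492, 361]) cube([63, 1160, 15]);
translate([1502, 492, 361]) cube([63, 1160, 15]);
translate([1712, 492, 361]) cube([63, 1160, 15]);
translate([1922, 492, 361]) cube([63, 1160, 15]);
translate([2132, 492, 361]) cube([63, 1160, 15]);


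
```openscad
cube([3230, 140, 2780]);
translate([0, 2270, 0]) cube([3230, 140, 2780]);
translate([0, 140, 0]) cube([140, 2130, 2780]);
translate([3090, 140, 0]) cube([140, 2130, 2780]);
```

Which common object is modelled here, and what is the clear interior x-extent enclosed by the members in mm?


A house (or room) frame. The interior width is 2950 mm.

Four 2780 mm walls enclosing a rectangle with no floor or roof — a room or house frame. Outside width is 3230 mm and wall thickness is 140 mm, so the interior width is 3230 − 2 × 140 = 2950 mm.


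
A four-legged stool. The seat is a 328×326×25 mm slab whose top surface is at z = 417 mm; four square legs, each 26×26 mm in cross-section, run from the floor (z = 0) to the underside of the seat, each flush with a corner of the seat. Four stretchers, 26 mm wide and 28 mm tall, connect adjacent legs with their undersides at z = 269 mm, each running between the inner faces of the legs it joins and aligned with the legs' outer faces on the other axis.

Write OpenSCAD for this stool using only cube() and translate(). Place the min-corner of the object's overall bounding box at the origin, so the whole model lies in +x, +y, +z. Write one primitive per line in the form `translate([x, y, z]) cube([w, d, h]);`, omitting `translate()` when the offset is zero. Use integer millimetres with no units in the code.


// leg_h = 417 - 25 = 392
// stretcher span = 328 - 2*26 = 276
translate([0, 0, 392]) cube([328, 326, 25]);
cube([26, 26, 392]);
translate([302, 0, 0]) cube([26, 26, 392]);
translate([0, 300, 0]) cube([26, 26, 392]);
translate([302, 300, 0]) cube([26, 26, 392]);
translate([26, 0, 269]) cube([276, 26, 28]);
translate([26, 300, 269]) cube([276, 26, 28]);
translate([0, 26, 269]) cube([26, 274, 28]);
translate([302, 26, 269]) cube([26, 274, 28]);


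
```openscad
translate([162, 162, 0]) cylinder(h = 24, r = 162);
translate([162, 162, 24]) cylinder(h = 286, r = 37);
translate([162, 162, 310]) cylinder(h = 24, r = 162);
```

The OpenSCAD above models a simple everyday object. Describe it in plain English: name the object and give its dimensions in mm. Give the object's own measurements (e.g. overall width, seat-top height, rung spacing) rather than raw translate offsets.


A spool: two coaxial disc flanges of radius 162 mm and thickness 24 mm, joined by a core cylinder of radius 37 mm and height 286 mm. The lower flange rests on z = 0 and the three cylinders share a vertical axis.


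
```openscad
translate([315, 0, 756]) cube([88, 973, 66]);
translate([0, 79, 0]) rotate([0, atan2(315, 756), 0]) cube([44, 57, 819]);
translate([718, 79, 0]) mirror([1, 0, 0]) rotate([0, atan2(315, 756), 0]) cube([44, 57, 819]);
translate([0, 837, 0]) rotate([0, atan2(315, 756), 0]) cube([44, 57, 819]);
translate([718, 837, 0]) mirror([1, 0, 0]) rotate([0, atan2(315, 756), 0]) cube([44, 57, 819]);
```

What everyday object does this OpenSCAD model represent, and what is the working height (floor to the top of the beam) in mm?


A sawhorse. The overall height is 822 mm.

A beam across two mirrored pairs of raked legs — a sawhorse. The beam's underside is at z = 756 (matching the legs' vertical rise in atan2(315, 756)) and the beam is 66 mm tall, so its top is at 756 + 66 = 822 mm. The raked legs top out at the beam's underside, so that is the highest point.


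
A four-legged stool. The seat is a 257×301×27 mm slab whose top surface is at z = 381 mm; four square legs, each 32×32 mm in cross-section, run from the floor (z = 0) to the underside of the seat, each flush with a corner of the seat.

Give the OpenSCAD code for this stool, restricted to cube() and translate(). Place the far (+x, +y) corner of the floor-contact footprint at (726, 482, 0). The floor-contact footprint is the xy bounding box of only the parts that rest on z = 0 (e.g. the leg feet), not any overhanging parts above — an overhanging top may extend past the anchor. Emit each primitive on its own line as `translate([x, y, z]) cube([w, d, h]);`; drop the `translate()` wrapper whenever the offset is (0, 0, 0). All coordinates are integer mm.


translate([469, 181, 354]) cube([257, 301, 27]);
translate([469, 181, 0]) cube([32, 32, 354]);
translate([694, 181, 0]) cube([32, 32, 354]);
translate([469, 450, 0]) cube([32, 32, 354]);
translate([694, 450, 0]) cube([32, 32, 354]);


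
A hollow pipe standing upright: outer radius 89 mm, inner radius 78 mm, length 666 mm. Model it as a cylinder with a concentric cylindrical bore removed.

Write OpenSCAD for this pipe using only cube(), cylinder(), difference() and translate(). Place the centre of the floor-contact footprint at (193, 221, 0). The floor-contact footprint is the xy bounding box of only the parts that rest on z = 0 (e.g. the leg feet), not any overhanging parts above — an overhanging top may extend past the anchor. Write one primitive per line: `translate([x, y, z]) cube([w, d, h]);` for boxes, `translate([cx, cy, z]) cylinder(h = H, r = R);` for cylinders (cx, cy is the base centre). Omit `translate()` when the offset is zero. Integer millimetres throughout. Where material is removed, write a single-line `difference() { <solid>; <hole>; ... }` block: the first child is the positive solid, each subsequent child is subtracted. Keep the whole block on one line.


difference() { translate([193, 221, 0]) cylinder(h = 666, r = 89); translate([193, 221, 0]) cylinder(h = 666, r = 78); }


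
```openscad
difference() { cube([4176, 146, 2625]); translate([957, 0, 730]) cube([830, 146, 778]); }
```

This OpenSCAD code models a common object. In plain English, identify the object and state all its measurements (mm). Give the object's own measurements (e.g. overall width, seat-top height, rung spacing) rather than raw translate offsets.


A wall 4176 mm long (x), 146 mm thick (y), 2625 mm tall, with a rectangular window opening cut through it. The opening is 830 mm wide and 778 mm tall; its sill is at z = 730 mm and its near (−x) edge is 957 mm from the wall's −x end. The opening passes through the full wall thickness.


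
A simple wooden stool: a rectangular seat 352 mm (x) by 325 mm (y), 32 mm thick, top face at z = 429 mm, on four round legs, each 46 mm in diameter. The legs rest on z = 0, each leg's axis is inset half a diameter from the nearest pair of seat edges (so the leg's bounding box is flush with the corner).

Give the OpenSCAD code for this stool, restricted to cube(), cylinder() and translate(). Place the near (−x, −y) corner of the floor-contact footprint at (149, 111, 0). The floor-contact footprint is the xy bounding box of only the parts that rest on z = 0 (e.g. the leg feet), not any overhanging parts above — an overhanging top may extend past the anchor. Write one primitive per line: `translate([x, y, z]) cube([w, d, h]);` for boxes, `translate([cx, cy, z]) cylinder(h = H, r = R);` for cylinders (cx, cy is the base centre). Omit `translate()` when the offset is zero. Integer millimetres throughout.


// leg_h = 429 - 32 = 397
translate([149, 111, 397]) cube([352, 325, 32]);
translate([172, 134, 0]) cylinder(h = 397, r = 23);
translate([478, 134, 0]) cylinder(h = 397, r = 23);
translate([172, 413, 0]) cylinder(h = 397, r = 23);
translate([478, 413, 0]) cylinder(h = 397, r = 23);


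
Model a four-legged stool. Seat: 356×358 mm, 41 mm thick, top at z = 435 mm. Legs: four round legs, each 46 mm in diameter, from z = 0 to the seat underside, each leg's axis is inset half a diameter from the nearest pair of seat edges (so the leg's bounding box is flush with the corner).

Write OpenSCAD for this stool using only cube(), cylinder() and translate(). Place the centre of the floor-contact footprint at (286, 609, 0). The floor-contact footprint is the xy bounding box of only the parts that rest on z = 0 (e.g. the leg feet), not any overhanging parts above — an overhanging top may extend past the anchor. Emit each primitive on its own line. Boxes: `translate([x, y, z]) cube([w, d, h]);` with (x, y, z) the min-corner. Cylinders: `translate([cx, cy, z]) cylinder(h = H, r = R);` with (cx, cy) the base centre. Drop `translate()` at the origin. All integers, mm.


translate([108, 430, 394]) cube([356, 358, 41]);
translate([131, 453, 0]) cylinder(h = 394, r = 23);
translate([441, 453, 0]) cylinder(h = 394, r = 23);
translate([131, 765, 0]) cylinder(h = 394, r = 23);
translate([441, 765, 0]) cylinder(h = 394, r = 23);


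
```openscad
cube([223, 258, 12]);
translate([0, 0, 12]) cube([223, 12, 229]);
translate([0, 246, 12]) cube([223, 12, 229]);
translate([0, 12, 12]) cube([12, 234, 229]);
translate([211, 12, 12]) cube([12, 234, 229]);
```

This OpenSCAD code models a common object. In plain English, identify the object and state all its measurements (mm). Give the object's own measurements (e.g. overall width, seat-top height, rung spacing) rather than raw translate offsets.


An open-topped rectangular box: outside dimensions 223×258×241 mm, with a uniform wall and base thickness of 12 mm. The base is a full 223×258 slab on the floor; four walls sit on top of the base. The front and back walls (the −y and +y sides) span the full width; the two side walls fit between them.


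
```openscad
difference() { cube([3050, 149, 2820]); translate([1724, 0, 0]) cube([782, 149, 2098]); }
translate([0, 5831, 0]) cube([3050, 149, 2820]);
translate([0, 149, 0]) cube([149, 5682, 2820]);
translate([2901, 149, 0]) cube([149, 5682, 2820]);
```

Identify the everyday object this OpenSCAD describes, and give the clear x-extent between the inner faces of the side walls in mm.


A single room. The interior width is 2752 mm.

Four walls enclosing a rectangle with a door in the front wall — a room. Outside width 3050 minus two 149 mm walls gives 2752 mm.


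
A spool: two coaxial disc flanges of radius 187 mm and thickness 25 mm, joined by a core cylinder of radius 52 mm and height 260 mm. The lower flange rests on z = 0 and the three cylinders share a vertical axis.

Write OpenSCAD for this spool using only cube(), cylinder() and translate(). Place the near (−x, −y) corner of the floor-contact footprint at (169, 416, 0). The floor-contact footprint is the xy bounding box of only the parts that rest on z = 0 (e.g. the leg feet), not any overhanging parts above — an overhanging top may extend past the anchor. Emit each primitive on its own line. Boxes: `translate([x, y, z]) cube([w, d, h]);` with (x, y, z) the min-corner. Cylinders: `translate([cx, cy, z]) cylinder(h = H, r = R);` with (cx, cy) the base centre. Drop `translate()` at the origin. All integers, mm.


translate([356, 603, 0]) cylinder(h = 25, r = 187);
translate([356, 603, 25]) cylinder(h = 260, r = 52);
translate([356, 603, 285]) cylinder(h = 25, r = 187);


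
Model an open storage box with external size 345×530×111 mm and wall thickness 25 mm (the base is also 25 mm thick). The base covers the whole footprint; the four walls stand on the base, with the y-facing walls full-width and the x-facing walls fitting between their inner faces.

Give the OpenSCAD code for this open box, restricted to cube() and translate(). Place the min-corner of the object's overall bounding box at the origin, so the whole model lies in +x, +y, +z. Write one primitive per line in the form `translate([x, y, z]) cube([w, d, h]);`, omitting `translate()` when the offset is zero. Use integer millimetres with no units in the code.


cube([345, 530, 25]);
translate([0, 0, 25]) cube([345, 25, 86]);
translate([0, 505, 25]) cube([345, 25, 86]);
translate([0, 25, 25]) cube([25, 480, 86]);
translate([320, 25, 25]) cube([25, 480, 86]);


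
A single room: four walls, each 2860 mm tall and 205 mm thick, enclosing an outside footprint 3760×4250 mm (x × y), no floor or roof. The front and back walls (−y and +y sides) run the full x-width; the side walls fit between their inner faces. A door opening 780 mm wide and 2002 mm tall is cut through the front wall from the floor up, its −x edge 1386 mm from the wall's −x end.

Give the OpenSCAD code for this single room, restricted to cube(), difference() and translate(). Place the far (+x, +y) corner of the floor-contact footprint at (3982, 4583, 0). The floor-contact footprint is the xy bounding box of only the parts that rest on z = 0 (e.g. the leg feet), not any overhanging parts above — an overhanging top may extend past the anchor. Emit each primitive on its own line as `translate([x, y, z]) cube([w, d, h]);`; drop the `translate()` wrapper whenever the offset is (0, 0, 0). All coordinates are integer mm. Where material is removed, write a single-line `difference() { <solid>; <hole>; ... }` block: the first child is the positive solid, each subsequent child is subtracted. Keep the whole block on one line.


difference() { translate([222, 333, 0]) cube([3760, 205, 2860]); translate([1608, 333, 0]) cube([780, 205, 2002]); }
translate([222, 4378, 0]) cube([3760, 205, 2860]);
translate([222, 538, 0]) cube([205, 3840, 2860]);
translate([3777, 538, 0]) cube([205, 3840, 2860]);


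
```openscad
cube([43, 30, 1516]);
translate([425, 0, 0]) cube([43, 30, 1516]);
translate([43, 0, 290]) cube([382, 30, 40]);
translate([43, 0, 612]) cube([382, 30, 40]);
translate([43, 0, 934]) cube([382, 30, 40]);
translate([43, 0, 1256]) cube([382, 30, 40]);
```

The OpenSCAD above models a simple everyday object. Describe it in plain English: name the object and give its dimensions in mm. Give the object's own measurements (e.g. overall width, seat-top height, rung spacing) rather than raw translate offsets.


A straight ladder. Two 43×30 mm vertical rails, 1516 mm tall, stand 468 mm apart (outside-to-outside) with their front faces coplanar on the −y side. 4 rungs, each 30 mm deep and 40 mm tall, span between the inner faces of the rails, front faces flush with the rails. The lowest rung's underside is at z = 290 mm and rungs are spaced 322 mm apart (underside to underside).


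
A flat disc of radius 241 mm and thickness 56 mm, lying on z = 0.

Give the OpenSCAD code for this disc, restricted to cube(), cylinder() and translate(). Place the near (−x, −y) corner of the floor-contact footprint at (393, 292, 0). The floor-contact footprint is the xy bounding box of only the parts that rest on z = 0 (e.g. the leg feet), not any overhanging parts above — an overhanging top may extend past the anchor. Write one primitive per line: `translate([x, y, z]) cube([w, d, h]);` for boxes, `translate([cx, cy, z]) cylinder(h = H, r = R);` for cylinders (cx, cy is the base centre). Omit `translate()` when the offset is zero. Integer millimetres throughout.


translate([634, 533, 0]) cylinder(h = 56, r = 241);


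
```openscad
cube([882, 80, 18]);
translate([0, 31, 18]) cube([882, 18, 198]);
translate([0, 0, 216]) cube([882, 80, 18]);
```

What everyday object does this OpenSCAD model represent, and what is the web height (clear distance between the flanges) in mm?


An I-beam. The web height is 198 mm.

Two wide flanges with a thin centred web — an I-beam. Overall 234 mm minus two 18 mm flanges gives a web of 234 − 2·18 = 198 mm.


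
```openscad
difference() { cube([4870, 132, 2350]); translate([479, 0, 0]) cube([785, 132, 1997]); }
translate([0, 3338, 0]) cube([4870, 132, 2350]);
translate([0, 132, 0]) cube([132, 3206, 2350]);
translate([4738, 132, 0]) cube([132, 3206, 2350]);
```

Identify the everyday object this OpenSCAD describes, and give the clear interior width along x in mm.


A single room. The interior width is 4606 mm.

Four walls enclosing a rectangle with a door in the front wall — a room. Outside width 4870 minus two 132 mm walls gives 4606 mm.


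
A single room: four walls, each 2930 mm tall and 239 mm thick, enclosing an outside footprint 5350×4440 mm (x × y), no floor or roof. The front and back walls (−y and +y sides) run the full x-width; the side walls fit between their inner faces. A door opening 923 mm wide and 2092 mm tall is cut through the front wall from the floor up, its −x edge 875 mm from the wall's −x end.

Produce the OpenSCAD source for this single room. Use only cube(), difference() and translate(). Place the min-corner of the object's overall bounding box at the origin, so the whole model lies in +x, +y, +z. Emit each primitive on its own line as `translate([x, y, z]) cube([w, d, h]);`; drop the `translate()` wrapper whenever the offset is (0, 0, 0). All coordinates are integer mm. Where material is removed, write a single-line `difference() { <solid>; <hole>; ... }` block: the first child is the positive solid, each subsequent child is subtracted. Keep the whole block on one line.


difference() { cube([5350, 239, 2930]); translate([875, 0, 0]) cube([923, 239, 2092]); }
translate([0, 4201, 0]) cube([5350, 239, 2930]);
translate([0, 239, 0]) cube([239, 3962, 2930]);
translate([5111, 239, 0]) cube([239, 3962, 2930]);


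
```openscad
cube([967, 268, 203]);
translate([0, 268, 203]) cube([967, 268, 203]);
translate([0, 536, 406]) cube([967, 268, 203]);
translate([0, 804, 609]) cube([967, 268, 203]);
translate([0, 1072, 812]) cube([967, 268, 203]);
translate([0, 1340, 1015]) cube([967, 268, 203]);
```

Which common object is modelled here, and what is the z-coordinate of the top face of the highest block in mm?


A staircase. The total rise is 1218 mm.

6 identical blocks, each offset up and back from the previous — a staircase. Each step is 203 mm tall and there are 6 of them, so the total rise is 6 × 203 = 1218 mm.


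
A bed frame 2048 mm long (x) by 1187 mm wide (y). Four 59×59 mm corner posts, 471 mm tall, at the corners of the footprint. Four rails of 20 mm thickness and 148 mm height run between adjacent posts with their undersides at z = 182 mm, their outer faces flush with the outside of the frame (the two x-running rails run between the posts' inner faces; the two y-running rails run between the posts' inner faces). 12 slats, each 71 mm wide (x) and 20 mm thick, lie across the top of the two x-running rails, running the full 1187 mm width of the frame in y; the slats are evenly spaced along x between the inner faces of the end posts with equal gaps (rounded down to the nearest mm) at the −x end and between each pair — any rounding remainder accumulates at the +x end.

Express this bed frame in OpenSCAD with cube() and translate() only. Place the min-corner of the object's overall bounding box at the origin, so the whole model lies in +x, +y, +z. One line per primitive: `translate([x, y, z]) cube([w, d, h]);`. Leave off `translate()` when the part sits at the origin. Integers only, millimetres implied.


// slat z = rail_z + rail_h = 182 + 148 = 330
// slat gap = ⌊(1930 − 12·71) / 13⌋ = 82
cube([59, 59, 471]);
translate([0, 1128, 0]) cube([59, 59, 471]);
translate([1989, 0, 0]) cube([59, 59, 471]);
translate([1989, 1128, 0]) cube([59, 59, 471]);
translate([59, 0, 182]) cube([1930, 20, 148]);
translate([59, 1167, 182]) cube([1930, 20, 148]);
translate([0, 59, 182]) cube([20, 1069, 148]);
translate([2028, 59, 182]) cube([20, 1069, 148]);
translate([141, 0, 330]) cube([71, 1187, 20]);
translate([294, 0, 330]) cube([71, 1187, 20]);
translate([447, 0, 330]) cube([71, 1187, 20]);
translate([600, 0, 330]) cube([71, 1187, 20]);
translate([753, 0, 330]) cube([71, 1187, 20]);
translate([906, 0, 330]) cube([71, 1187, 20]);
translate([1059, 0, 330]) cube([71, 1187, 20]);
translate([1212, 0, 330]) cube([71, 1187, 20]);
translate([1365, 0, 330]) cube([71, 1187, 20]);
translate([1518, 0, 330]) cube([71, 1187, 20]);
translate([1671, 0, 330]) cube([71, 1187, 20]);
translate([1824, 0, 330]) cube([71, 1187, 20]);


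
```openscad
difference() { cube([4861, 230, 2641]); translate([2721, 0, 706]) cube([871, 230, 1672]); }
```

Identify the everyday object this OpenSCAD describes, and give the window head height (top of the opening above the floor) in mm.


A wall with a window opening. The window head height is 2378 mm.

A wall with a rectangular opening subtracted — a window. Sill at z = 706, opening 1672 mm tall, so the head is at 706 + 1672 = 2378 mm.


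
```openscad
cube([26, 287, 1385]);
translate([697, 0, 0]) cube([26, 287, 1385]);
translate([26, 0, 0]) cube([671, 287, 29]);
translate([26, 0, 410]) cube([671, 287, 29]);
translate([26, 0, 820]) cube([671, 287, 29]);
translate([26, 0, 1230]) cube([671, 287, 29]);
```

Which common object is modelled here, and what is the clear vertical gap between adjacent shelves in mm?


A bookshelf. The clear shelf gap is 381 mm.

Two tall side panels with 4 horizontal boards between them — a bookshelf. The first two shelf undersides are at z = 0 and z = 410; with shelf thickness 29, the clear gap is 410 − 0 − 29 = 381 mm.


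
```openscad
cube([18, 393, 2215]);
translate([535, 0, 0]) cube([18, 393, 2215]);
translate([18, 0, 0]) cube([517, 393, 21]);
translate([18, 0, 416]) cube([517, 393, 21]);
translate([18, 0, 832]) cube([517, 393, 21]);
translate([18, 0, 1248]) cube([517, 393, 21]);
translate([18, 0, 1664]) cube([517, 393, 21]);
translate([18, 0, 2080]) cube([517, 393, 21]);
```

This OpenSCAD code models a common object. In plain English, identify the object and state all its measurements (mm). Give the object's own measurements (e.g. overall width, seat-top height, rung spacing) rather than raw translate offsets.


An open bookshelf. Two side panels, each 18 mm thick, 393 mm deep and 2215 mm tall, stand 553 mm apart (outside-to-outside). Between them sit 6 shelves, each 21 mm thick and 393 mm deep, spanning the full gap between the sides. The bottom shelf rests on the floor (its underside at z = 0) and the clear gap between one shelf's top and the next shelf's underside is 395 mm.


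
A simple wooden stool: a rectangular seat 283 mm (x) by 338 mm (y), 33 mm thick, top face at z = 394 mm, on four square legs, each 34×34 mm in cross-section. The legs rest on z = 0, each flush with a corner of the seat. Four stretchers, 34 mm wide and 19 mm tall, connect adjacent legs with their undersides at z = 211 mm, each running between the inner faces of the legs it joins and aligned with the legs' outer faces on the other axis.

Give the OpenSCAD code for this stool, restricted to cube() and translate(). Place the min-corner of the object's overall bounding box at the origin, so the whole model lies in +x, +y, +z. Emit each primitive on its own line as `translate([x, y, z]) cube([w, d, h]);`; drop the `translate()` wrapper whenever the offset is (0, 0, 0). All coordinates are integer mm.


// leg_h = 394 - 33 = 361
// stretcher span = 283 - 2*34 = 215
translate([0, 0, 361]) cube([283, 338, 33]);
cube([34, 34, 361]);
translate([249, 0, 0]) cube([34, 34, 361]);
translate([0, 304, 0]) cube([34, 34, 361]);
translate([249, 304, 0]) cube([34, 34, 361]);
translate([34, 0, 211]) cube([215, 34, 19]);
translate([34, 304, 211]) cube([215, 34, 19]);
translate([0, 34, 211]) cube([34, 270, 19]);
translate([249, 34, 211]) cube([34, 270, 19]);


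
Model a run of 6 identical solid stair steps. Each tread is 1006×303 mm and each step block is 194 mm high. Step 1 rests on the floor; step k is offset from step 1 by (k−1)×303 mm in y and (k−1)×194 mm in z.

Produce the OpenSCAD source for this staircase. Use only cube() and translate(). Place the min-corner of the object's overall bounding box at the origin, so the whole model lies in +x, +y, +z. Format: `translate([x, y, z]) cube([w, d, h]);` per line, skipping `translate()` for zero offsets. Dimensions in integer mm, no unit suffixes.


cube([1006, 303, 194]);
translate([0, 303, 194]) cube([1006, 303, 194]);
translate([0, 606, 388]) cube([1006, 303, 194]);
translate([0, 909, 582]) cube([1006, 303, 194]);
translate([0, 1212, 776]) cube([1006, 303, 194]);
translate([0, 1515, 970]) cube([1006, 303, 194]);


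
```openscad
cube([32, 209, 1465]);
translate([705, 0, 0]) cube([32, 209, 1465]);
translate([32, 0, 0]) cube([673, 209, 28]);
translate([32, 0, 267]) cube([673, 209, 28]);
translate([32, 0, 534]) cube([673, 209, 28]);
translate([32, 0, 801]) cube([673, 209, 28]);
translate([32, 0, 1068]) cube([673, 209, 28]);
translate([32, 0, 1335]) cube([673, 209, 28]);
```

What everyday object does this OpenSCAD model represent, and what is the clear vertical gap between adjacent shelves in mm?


A bookshelf. The clear shelf gap is 239 mm.

Two tall side panels with 6 horizontal boards between them — a bookshelf. The first two shelf undersides are at z = 0 and z = 267; with shelf thickness 28, the clear gap is 267 − 0 − 28 = 239 mm.


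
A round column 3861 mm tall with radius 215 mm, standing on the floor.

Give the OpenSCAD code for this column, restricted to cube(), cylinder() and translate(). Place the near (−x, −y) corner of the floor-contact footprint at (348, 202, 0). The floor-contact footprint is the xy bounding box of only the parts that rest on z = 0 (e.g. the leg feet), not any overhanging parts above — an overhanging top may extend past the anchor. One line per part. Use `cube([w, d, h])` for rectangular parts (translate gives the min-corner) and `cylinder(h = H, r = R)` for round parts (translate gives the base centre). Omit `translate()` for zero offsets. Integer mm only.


translate([563, 417, 0]) cylinder(h = 3861, r = 215);


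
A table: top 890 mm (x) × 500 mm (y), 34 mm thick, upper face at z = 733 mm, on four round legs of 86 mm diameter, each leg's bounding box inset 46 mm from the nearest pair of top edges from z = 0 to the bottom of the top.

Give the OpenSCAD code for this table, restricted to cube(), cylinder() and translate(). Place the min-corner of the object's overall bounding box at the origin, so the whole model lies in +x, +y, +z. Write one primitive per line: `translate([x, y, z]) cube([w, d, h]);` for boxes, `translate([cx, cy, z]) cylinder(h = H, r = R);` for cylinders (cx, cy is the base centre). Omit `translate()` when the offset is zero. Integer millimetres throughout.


translate([0, 0, 699]) cube([890, 500, 34]);
translate([89, 89, 0]) cylinder(h = 699, r = 43);
translate([801, 89, 0]) cylinder(h = 699, r = 43);
translate([89, 411, 0]) cylinder(h = 699, r = 43);
translate([801, 411, 0]) cylinder(h = 699, r = 43);


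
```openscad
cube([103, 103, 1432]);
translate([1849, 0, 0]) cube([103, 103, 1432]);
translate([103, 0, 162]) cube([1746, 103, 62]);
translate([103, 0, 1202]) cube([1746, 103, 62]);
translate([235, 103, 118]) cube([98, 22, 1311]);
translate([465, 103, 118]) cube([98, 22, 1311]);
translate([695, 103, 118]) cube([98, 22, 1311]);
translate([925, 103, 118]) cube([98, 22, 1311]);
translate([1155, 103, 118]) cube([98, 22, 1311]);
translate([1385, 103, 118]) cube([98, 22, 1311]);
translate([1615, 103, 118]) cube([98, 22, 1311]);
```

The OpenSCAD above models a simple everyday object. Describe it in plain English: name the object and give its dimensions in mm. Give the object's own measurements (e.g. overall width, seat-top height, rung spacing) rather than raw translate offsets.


A fence section. Two 103×103 mm posts, 1432 mm tall, stand on the floor with a clear span of 1746 mm between their inner faces. Two horizontal rails of 103×62 mm section span the gap between the posts with their undersides at z = 162 mm and z = 1202 mm, flush with the posts' −y face. 7 pickets, each 98 mm wide, 22 mm thick and 1311 mm tall, are fixed to the +y face of the rails with their bottoms at z = 118 mm, spaced across the span with a 132 mm gap after the −x post and between neighbouring pickets, with 136 mm left before the +x post.
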